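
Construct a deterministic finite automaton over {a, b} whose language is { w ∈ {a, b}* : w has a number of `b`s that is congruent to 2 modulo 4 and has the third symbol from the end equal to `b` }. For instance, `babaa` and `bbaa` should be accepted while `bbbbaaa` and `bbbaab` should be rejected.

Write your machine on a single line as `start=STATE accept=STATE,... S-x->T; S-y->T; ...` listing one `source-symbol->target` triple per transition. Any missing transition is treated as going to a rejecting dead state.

Handle the two conditions separately and then intersect. One (4 states) tracks the count of `b`s modulo 4; the other (15 states) tracks the last 3 symbols read. Each combined state is a pair, one component from each; accept when both components accept. Equivalent product states are then merged.
With 15 states:
          a    b  
>  q0     q0   q1 
   q1     q2   q3 
   q2     q4   q5 
   q3     q6   q7 
   q4     q4   q8 
 * q5     q9   q7 
 * q6    q10   q7 
   q7     q7  q11 
   q8     q9   q7 
   q9    q10   q7 
 * q10   q12   q7 
   q11    q0  q13 
   q12   q12   q7 
   q13    q2  q14 
 * q14    q6   q7 
(> = start, * = accepting)

start=q0; accept=q5,q6,q10,q14; q0-a->q0; q0-b->q1; q1-a->q2; q1-b->q3; q2-a->q4; q2-b->q5; q3-a->q6; q3-b->q7; q4-a->q4; q4-b->q8; q5-a->q9; q5-b->q7; q6-a->q10; q6-b->q7; q7-a->q7; q7-b->q11; q8-a->q9; q8-b->q7; q9-a->q10; q9-b->q7; q10-a->q12; q10-b->q7; q11-a->q0; q11-b->q13; q12-a->q12; q12-b->q7; q13-a->q2; q13-b->q14; q14-a->q6; q14-b->q7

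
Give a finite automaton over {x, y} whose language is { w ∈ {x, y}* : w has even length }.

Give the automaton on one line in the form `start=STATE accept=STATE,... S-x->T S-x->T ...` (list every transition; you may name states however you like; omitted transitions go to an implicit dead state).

start=S0 accept=S0 S0-x->S1 S0-y->S1 S1-x->S0 S1-y->S0

Count input length modulo 2: every symbol advances one step around the cycle S0 → S1 → S0. Accept at S0.
        x   y  
>* S0   S1  S1 
   S1   S0  S0 
(> = start, * = accepting)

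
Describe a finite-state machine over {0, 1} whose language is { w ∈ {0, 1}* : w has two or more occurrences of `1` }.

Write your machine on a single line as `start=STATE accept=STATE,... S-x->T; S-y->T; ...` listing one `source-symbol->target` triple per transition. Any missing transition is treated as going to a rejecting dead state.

Only the number of `1`s matters, and only up to 3. Make a chain q0 → q1 → q2 → q3 advanced by each `1` (with q3 absorbing); every other symbol self-loops. The accepting set is {q2, q3}.
With 4 states:
        0   1  
>  q0   q0  q1 
   q1   q1  q2 
 * q2   q2  q3 
 * q3   q3  q3 
(> = start, * = accepting)

start=q0; accept=q2,q3; q0-0->q0; q0-1->q1; q1-0->q1; q1-1->q2; q2-0->q2; q2-1->q3; q3-0->q3; q3-1->q3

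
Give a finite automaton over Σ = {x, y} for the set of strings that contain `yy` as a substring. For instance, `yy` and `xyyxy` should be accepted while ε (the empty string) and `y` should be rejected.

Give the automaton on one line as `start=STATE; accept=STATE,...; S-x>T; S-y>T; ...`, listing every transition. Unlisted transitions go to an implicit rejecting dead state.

start=q0; accept=q2; q0-x>q0; q0-y>q1; q1-x>q0; q1-y>q2; q2-x>q2; q2-y>q2

States q0..q1 record the length of the longest prefix of `yy` that matches the current input suffix. Reaching q2 means `yy` has been seen, and we stay there forever. Accept from q2.
A 3-state machine:
        x   y  
>  q0   q0  q1 
   q1   q0  q2 
 * q2   q2  q2 
(> = start, * = accepting)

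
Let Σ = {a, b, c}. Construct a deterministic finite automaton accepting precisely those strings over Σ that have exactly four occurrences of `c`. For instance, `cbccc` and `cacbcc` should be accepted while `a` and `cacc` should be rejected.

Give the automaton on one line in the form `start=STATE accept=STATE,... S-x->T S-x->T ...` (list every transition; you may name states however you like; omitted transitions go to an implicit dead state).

Count `c`s, saturating at 5: states q0 through q4 mean 0 through 4 `c`s seen; q5 means more than 4. Each `c` increments (capped at q5); other symbols loop. Accept from {q4}.
6 states suffice.
        a   b   c  
>  q0   q0  q0  q1 
   q1   q1  q1  q2 
   q2   q2  q2  q3 
   q3   q3  q3  q4 
 * q4   q4  q4  q5 
   q5   q5  q5  q5 
(> = start, * = accepting)

start=q0 accept=q4 q0-a->q0 q0-b->q0 q0-c->q1 q1-a->q1 q1-b->q1 q1-c->q2 q2-a->q2 q2-b->q2 q2-c->q3 q3-a->q3 q3-b->q3 q3-c->q4 q4-a->q4 q4-b->q4 q4-c->q5 q5-a->q5 q5-b->q5 q5-c->q5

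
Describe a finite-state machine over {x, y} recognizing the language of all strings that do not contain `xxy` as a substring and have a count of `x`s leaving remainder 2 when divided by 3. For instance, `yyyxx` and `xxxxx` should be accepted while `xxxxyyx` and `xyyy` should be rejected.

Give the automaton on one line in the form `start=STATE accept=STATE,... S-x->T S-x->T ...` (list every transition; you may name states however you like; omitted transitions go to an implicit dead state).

Handle the two conditions separately and then intersect. One (4 states) tracks partial matches of the forbidden pattern `xxy`; the other (3 states) tracks the count of `x`s modulo 3. Each combined state is a pair, one component from each; accept when both components accept. Minimizing collapses redundant product states.
10 states suffice.
        x   y  
>  q0   q1  q0 
   q1   q2  q3 
 * q2   q4  q5 
   q3   q6  q3 
   q4   q7  q5 
   q5   q5  q5 
 * q6   q4  q8 
   q7   q2  q5 
 * q8   q9  q8 
   q9   q7  q0 
(> = start, * = accepting)

start=q0 accept=q2,q6,q8 q0-x->q1 q0-y->q0 q1-x->q2 q1-y->q3 q2-x->q4 q2-y->q5 q3-x->q6 q3-y->q3 q4-x->q7 q4-y->q5 q5-x->q5 q5-y->q5 q6-x->q4 q6-y->q8 q7-x->q2 q7-y->q5 q8-x->q9 q8-y->q8 q9-x->q7 q9-y->q0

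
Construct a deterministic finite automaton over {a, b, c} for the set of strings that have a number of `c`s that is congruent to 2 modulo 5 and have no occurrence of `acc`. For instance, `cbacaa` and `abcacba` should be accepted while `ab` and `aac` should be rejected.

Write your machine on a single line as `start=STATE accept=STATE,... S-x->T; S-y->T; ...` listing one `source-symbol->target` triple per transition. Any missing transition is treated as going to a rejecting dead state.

Build one automaton per condition and run them in lockstep. One (5 states) tracks the count of `c`s modulo 5; the other (4 states) tracks partial matches of the forbidden pattern `acc`. Each combined state is a pair, one component from each; accept when both components accept.
A 20-state machine:
          a    b    c  
>  q0     q1   q0   q2 
   q1     q1   q0   q3 
   q2     q4   q2   q5 
   q3     q4   q2   q6 
   q4     q4   q2   q7 
 * q5     q8   q5   q9 
   q6     q6   q6  q10 
 * q7     q8   q5  q10 
 * q8     q8   q5  q11 
   q9    q12   q9  q13 
   q10   q10  q10  q14 
   q11   q12   q9  q14 
   q12   q12   q9  q15 
   q13   q16  q13   q0 
   q14   q14  q14  q17 
   q15   q16  q13  q17 
   q16   q16  q13  q18 
   q17   q17  q17  q19 
   q18    q1   q0  q19 
   q19   q19  q19   q6 
(> = start, * = accepting)

start=q0; accept=q5,q7,q8; q0-a->q1; q0-b->q0; q0-c->q2; q1-a->q1; q1-b->q0; q1-c->q3; q2-a->q4; q2-b->q2; q2-c->q5; q3-a->q4; q3-b->q2; q3-c->q6; q4-a->q4; q4-b->q2; q4-c->q7; q5-a->q8; q5-b->q5; q5-c->q9; q6-a->q6; q6-b->q6; q6-c->q10; q7-a->q8; q7-b->q5; q7-c->q10; q8-a->q8; q8-b->q5; q8-c->q11; q9-a->q12; q9-b->q9; q9-c->q13; q10-a->q10; q10-b->q10; q10-c->q14; q11-a->q12; q11-b->q9; q11-c->q14; q12-a->q12; q12-b->q9; q12-c->q15; q13-a->q16; q13-b->q13; q13-c->q0; q14-a->q14; q14-b->q14; q14-c->q17; q15-a->q16; q15-b->q13; q15-c->q17; q16-a->q16; q16-b->q13; q16-c->q18; q17-a->q17; q17-b->q17; q17-c->q19; q18-a->q1; q18-b->q0; q18-c->q19; q19-a->q19; q19-b->q19; q19-c->q6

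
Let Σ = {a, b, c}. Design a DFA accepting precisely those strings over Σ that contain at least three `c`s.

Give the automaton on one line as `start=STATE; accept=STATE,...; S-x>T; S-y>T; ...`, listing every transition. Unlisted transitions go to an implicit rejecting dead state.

Only the number of `c`s matters, and only up to 4. Make a chain s0 → s1 → s2 → s3 → s4 advanced by each `c` (with s4 absorbing); every other symbol self-loops. The accepting set is {s3, s4}.
        a   b   c  
>  s0   s0  s0  s1 
   s1   s1  s1  s2 
   s2   s2  s2  s3 
 * s3   s3  s3  s4 
 * s4   s4  s4  s4 
(> = start, * = accepting)

start=s0; accept=s3,s4; s0-a>s0; s0-b>s0; s0-c>s1; s1-a>s1; s1-b>s1; s1-c>s2; s2-a>s2; s2-b>s2; s2-c>s3; s3-a>s3; s3-b>s3; s3-c>s4; s4-a>s4; s4-b>s4; s4-c>s4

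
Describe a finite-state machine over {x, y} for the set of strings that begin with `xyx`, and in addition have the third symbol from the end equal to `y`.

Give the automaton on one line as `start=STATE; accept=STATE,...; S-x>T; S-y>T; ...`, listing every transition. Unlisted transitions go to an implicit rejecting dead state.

start=q0; accept=q16,q17,q21,q22; q0-x>q1; q0-y>q2; q1-x>q3; q1-y>q4; q2-x>q5; q2-y>q6; q3-x>q7; q3-y>q8; q4-x>q9; q4-y>q10; q5-x>q11; q5-y>q12; q6-x>q13; q6-y>q14; q7-x>q7; q7-y>q8; q8-x>q15; q8-y>q10; q9-x>q16; q9-y>q17; q10-x>q13; q10-y>q14; q11-x>q7; q11-y>q8; q12-x>q15; q12-y>q10; q13-x>q11; q13-y>q12; q14-x>q13; q14-y>q14; q15-x>q11; q15-y>q12; q16-x>q18; q16-y>q19; q17-x>q9; q17-y>q20; q18-x>q18; q18-y>q19; q19-x>q9; q19-y>q20; q20-x>q21; q20-y>q22; q21-x>q16; q21-y>q17; q22-x>q21; q22-y>q22

Handle the two conditions separately and then intersect. One (5 states) tracks whether the input so far still matches the prefix `xyx`; the other (15 states) tracks the last 3 symbols read. Each combined state is a pair, one component from each; accept when both components accept.
23 states suffice.
          x    y  
>  q0     q1   q2 
   q1     q3   q4 
   q2     q5   q6 
   q3     q7   q8 
   q4     q9  q10 
   q5    q11  q12 
   q6    q13  q14 
   q7     q7   q8 
   q8    q15  q10 
   q9    q16  q17 
   q10   q13  q14 
   q11    q7   q8 
   q12   q15  q10 
   q13   q11  q12 
   q14   q13  q14 
   q15   q11  q12 
 * q16   q18  q19 
 * q17    q9  q20 
   q18   q18  q19 
   q19    q9  q20 
   q20   q21  q22 
 * q21   q16  q17 
 * q22   q21  q22 
(> = start, * = accepting)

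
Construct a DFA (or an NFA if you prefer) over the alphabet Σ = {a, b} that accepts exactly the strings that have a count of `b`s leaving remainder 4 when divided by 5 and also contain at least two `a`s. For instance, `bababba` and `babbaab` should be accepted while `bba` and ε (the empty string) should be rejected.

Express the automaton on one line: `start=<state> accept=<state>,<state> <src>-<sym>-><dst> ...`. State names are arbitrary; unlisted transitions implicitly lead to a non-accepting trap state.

Run two small machines in parallel and take their product. One (5 states) tracks the count of `b`s modulo 5; the other (4 states) tracks the count of `a`s, saturating at 3. Each combined state is a pair, one component from each; accept when both components accept.
With 20 states:
          a    b  
>  q0     q1   q2 
   q1     q3   q4 
   q2     q4   q5 
   q3     q6   q7 
   q4     q7   q8 
   q5     q8   q9 
   q6     q6  q10 
   q7    q10  q11 
   q8    q11  q12 
   q9    q12  q13 
   q10   q10  q14 
   q11   q14  q15 
   q12   q15  q16 
   q13   q16   q0 
   q14   q14  q17 
   q15   q17  q18 
   q16   q18   q1 
   q17   q17  q19 
 * q18   q19   q3 
 * q19   q19   q6 
(> = start, * = accepting)

start=q0 accept=q18,q19 q0-a->q1 q0-b->q2 q1-a->q3 q1-b->q4 q2-a->q4 q2-b->q5 q3-a->q6 q3-b->q7 q4-a->q7 q4-b->q8 q5-a->q8 q5-b->q9 q6-a->q6 q6-b->q10 q7-a->q10 q7-b->q11 q8-a->q11 q8-b->q12 q9-a->q12 q9-b->q13 q10-a->q10 q10-b->q14 q11-a->q14 q11-b->q15 q12-a->q15 q12-b->q16 q13-a->q16 q13-b->q0 q14-a->q14 q14-b->q17 q15-a->q17 q15-b->q18 q16-a->q18 q16-b->q1 q17-a->q17 q17-b->q19 q18-a->q19 q18-b->q3 q19-a->q19 q19-b->q6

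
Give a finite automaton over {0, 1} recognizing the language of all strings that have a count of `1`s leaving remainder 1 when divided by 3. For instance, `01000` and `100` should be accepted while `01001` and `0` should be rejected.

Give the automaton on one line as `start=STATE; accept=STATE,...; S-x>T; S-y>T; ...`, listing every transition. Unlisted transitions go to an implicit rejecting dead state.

start=S0; accept=S1; S0-0>S0; S0-1>S1; S1-0>S1; S1-1>S2; S2-0>S2; S2-1>S0

Keep the running count of `1`s modulo 3: each `1` advances along the cycle S0 → S1 → S2 → S0 while other symbols loop. Accept at S1.
A 3-state machine:
        0   1  
>  S0   S0  S1 
 * S1   S1  S2 
   S2   S2  S0 
(> = start, * = accepting)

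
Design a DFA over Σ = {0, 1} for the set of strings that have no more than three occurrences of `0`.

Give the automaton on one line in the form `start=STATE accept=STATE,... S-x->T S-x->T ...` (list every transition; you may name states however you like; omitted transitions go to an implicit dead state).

start=S0 accept=S0,S1,S2,S3 S0-0->S1 S0-1->S0 S1-0->S2 S1-1->S1 S2-0->S3 S2-1->S2 S3-0->S4 S3-1->S3 S4-0->S4 S4-1->S4

Count `0`s, saturating at 4: states S0 through S3 mean 0 through 3 `0`s seen; S4 means more than 3. Each `0` increments (capped at S4); other symbols loop. Accept from {S0, S1, S2, S3}.
A 5-state machine:
        0   1  
>* S0   S1  S0 
 * S1   S2  S1 
 * S2   S3  S2 
 * S3   S4  S3 
   S4   S4  S4 
(> = start, * = accepting)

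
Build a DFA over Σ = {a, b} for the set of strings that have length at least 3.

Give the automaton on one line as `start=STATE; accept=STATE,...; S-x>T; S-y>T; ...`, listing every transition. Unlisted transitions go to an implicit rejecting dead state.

start=q0; accept=q3,q4; q0-a>q1; q0-b>q1; q1-a>q2; q1-b>q2; q2-a>q3; q2-b>q3; q3-a>q4; q3-b>q4; q4-a>q4; q4-b>q4

Count input length up to 4: every symbol moves from q0 toward q4, which means 'more than 3' and absorbs. Accept from {q3, q4}.
5 states suffice.
        a   b  
>  q0   q1  q1 
   q1   q2  q2 
   q2   q3  q3 
 * q3   q4  q4 
 * q4   q4  q4 
(> = start, * = accepting)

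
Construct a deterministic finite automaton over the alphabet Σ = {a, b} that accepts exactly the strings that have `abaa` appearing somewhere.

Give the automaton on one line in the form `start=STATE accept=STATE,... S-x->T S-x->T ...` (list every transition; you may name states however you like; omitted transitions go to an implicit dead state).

start=s0 accept=s4 s0-a->s1 s0-b->s0 s1-a->s1 s1-b->s2 s2-a->s3 s2-b->s0 s3-a->s4 s3-b->s2 s4-a->s4 s4-b->s4

Track how much of `abaa` has been matched so far: state s0 is no progress, s4 is the absorbing accept state reached once `abaa` has occurred. Intermediate states record partial matches; on a mismatch, fall back to the longest reusable overlap.
With 5 states:
        a   b  
>  s0   s1  s0 
   s1   s1  s2 
   s2   s3  s0 
   s3   s4  s2 
 * s4   s4  s4 
(> = start, * = accepting)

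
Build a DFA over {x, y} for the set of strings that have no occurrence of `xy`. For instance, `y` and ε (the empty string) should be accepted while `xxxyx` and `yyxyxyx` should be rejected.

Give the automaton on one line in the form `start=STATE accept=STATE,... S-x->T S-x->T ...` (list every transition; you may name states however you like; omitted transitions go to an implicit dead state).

start=S0 accept=S0,S1 S0-x->S1 S0-y->S0 S1-x->S1 S1-y->S2 S2-x->S2 S2-y->S2

This is the complement of 'contains `xy`'. Use the same substring-matching states — S0 through S2 holding how much of `xy` has just been matched — but flip the accepting set: everything except the trap S2 accepts.
A 3-state machine:
        x   y  
>* S0   S1  S0 
 * S1   S1  S2 
   S2   S2  S2 
(> = start, * = accepting)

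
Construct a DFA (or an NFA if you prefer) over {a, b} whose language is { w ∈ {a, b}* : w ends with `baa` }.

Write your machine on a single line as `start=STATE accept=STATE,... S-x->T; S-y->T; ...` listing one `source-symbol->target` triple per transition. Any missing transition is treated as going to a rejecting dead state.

Let each state record the length of the longest suffix of the input read so far that is also a prefix of `baa`. q1 means the last symbol is `b`; q2 means the last 2 symbols are `ba`; q3 means the last 3 symbols are `baa`. Accept only at q3, where the string currently ends in `baa`.
With 4 states:
        a   b  
>  q0   q0  q1 
   q1   q2  q1 
   q2   q3  q1 
 * q3   q0  q1 
(> = start, * = accepting)

start=q0; accept=q3; q0-a->q0; q0-b->q1; q1-a->q2; q1-b->q1; q2-a->q3; q2-b->q1; q3-a->q0; q3-b->q1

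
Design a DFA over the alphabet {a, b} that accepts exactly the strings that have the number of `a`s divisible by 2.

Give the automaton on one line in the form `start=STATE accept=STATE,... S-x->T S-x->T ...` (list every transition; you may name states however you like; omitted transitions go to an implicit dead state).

The only thing that matters is how many `a`s have appeared, reduced mod 2. Use one state per residue: q0 for 0, …, q1 for 1. Reading `a` moves to the next residue; anything else stays put. q0 is accepting.
With 2 states:
        a   b  
>* q0   q1  q0 
   q1   q0  q1 
(> = start, * = accepting)

start=q0 accept=q0 q0-a->q1 q0-b->q0 q1-a->q0 q1-b->q1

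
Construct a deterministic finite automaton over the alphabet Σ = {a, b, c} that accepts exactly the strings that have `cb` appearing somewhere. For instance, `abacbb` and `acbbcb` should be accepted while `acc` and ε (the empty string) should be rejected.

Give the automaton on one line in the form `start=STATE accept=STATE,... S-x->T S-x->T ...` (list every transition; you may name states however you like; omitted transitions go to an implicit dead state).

start=S0 accept=S2 S0-a->S0 S0-b->S0 S0-c->S1 S1-a->S0 S1-b->S2 S1-c->S1 S2-a->S2 S2-b->S2 S2-c->S2

States S0..S1 record the length of the longest prefix of `cb` that matches the current input suffix. Reaching S2 means `cb` has been seen, and we stay there forever. Accept from S2.
3 states suffice.
        a   b   c  
>  S0   S0  S0  S1 
   S1   S0  S2  S1 
 * S2   S2  S2  S2 
(> = start, * = accepting)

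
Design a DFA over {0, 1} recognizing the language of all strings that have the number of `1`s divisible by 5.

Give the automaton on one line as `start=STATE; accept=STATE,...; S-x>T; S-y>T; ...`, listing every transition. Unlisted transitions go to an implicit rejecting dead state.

The only thing that matters is how many `1`s have appeared, reduced mod 5. Use one state per residue: s0 for 0, …, s4 for 4. Reading `1` moves to the next residue; anything else stays put. s0 is accepting.
        0   1  
>* s0   s0  s1 
   s1   s1  s2 
   s2   s2  s3 
   s3   s3  s4 
   s4   s4  s0 
(> = start, * = accepting)

start=s0; accept=s0; s0-0>s0; s0-1>s1; s1-0>s1; s1-1>s2; s2-0>s2; s2-1>s3; s3-0>s3; s3-1>s4; s4-0>s4; s4-1>s0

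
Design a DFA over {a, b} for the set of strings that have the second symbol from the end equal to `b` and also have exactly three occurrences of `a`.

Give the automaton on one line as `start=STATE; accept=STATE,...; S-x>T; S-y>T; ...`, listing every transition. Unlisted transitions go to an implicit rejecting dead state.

start=q0; accept=q7,q8; q0-a>q1; q0-b>q0; q1-a>q2; q1-b>q1; q2-a>q3; q2-b>q4; q3-a>q5; q3-b>q6; q4-a>q7; q4-b>q4; q5-a>q5; q5-b>q5; q6-a>q5; q6-b>q8; q7-a>q5; q7-b>q6; q8-a>q5; q8-b>q8

Run two small machines in parallel and take their product. One (7 states) tracks the last 2 symbols read; the other (5 states) tracks the count of `a`s, saturating at 4. Each combined state is a pair, one component from each; accept when both components accept. After merging equivalent states the machine shrinks.
With 9 states:
        a   b  
>  q0   q1  q0 
   q1   q2  q1 
   q2   q3  q4 
   q3   q5  q6 
   q4   q7  q4 
   q5   q5  q5 
   q6   q5  q8 
 * q7   q5  q6 
 * q8   q5  q8 
(> = start, * = accepting)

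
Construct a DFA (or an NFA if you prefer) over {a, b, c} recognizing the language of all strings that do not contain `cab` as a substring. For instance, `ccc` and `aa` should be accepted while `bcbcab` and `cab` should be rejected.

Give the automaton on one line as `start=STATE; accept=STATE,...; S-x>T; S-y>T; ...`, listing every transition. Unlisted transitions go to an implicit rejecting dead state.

start=q0; accept=q0,q1,q2; q0-a>q0; q0-b>q0; q0-c>q1; q1-a>q2; q1-b>q0; q1-c>q1; q2-a>q0; q2-b>q3; q2-c>q1; q3-a>q3; q3-b>q3; q3-c>q3

This is the complement of 'contains `cab`'. Use the same substring-matching states — q0 through q3 holding how much of `cab` has just been matched — but flip the accepting set: everything except the trap q3 accepts.
With 4 states:
        a   b   c  
>* q0   q0  q0  q1 
 * q1   q2  q0  q1 
 * q2   q0  q3  q1 
   q3   q3  q3  q3 
(> = start, * = accepting)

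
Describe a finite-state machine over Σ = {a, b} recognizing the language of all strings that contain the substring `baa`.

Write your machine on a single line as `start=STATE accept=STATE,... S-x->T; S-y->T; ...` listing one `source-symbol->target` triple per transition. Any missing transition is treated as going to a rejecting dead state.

start=S0; accept=S3; S0-a->S0; S0-b->S1; S1-a->S2; S1-b->S1; S2-a->S3; S2-b->S1; S3-a->S3; S3-b->S3

States S0..S2 record the length of the longest prefix of `baa` that matches the current input suffix. Reaching S3 means `baa` has been seen, and we stay there forever. Accept from S3.
        a   b  
>  S0   S0  S1 
   S1   S2  S1 
   S2   S3  S1 
 * S3   S3  S3 
(> = start, * = accepting)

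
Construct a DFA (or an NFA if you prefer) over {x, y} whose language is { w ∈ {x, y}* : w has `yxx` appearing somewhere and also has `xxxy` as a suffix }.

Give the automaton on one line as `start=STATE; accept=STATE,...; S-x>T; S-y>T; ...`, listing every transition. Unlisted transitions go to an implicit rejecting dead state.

start=A; accept=F; A-x>A; A-y>B; B-x>C; B-y>B; C-x>D; C-y>B; D-x>E; D-y>B; E-x>E; E-y>F; F-x>C; F-y>B

Run two small machines in parallel and take their product. One (4 states) tracks whether and how much of `yxx` has been seen; the other (5 states) tracks how much of the suffix `xxxy` has currently been matched. Each combined state is a pair, one component from each; accept when both components accept. Minimizing collapses redundant product states.
6 states suffice.
       x  y 
>  A   A  B 
   B   C  B 
   C   D  B 
   D   E  B 
   E   E  F 
 * F   C  B 
(> = start, * = accepting)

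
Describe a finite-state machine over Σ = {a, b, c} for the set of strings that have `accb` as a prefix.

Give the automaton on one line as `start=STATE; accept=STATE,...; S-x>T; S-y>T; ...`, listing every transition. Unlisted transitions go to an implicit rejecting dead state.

Walk along `accb` while the input agrees: from q0 take `a` to q1, and so on. Any deviation drops to the rejecting sink q5. Once q4 is reached the prefix is confirmed and every continuation is accepted.
With 6 states:
        a   b   c  
>  q0   q1  q5  q5 
   q1   q5  q5  q2 
   q2   q5  q5  q3 
   q3   q5  q4  q5 
 * q4   q4  q4  q4 
   q5   q5  q5  q5 
(> = start, * = accepting)

start=q0; accept=q4; q0-a>q1; q0-b>q5; q0-c>q5; q1-a>q5; q1-b>q5; q1-c>q2; q2-a>q5; q2-b>q5; q2-c>q3; q3-a>q5; q3-b>q4; q3-c>q5; q4-a>q4; q4-b>q4; q4-c>q4; q5-a>q5; q5-b>q5; q5-c>q5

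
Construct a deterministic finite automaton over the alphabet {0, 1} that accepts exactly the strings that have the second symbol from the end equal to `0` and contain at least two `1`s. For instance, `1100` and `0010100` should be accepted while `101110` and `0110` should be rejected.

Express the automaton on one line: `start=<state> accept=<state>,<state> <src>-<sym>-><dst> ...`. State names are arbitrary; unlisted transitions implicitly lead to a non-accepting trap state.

start=S0 accept=S8,S11,S12,S14 S0-0->S1 S0-1->S2 S1-0->S3 S1-1->S4 S2-0->S5 S2-1->S6 S3-0->S3 S3-1->S4 S4-0->S5 S4-1->S6 S5-0->S7 S5-1->S8 S6-0->S9 S6-1->S10 S7-0->S7 S7-1->S8 S8-0->S9 S8-1->S10 S9-0->S11 S9-1->S12 S10-0->S13 S10-1->S10 S11-0->S11 S11-1->S12 S12-0->S13 S12-1->S10 S13-0->S14 S13-1->S12 S14-0->S14 S14-1->S12

Handle the two conditions separately and then intersect. One (7 states) tracks the last 2 symbols read; the other (4 states) tracks the count of `1`s, saturating at 3. Each combined state is a pair, one component from each; accept when both components accept.
A 15-state machine:
          0    1  
>  S0     S1   S2 
   S1     S3   S4 
   S2     S5   S6 
   S3     S3   S4 
   S4     S5   S6 
   S5     S7   S8 
   S6     S9  S10 
   S7     S7   S8 
 * S8     S9  S10 
   S9    S11  S12 
   S10   S13  S10 
 * S11   S11  S12 
 * S12   S13  S10 
   S13   S14  S12 
 * S14   S14  S12 
(> = start, * = accepting)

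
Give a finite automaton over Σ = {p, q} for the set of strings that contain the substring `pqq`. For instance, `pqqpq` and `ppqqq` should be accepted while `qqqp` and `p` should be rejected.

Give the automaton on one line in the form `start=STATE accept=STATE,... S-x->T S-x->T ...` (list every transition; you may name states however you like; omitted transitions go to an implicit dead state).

States A..C record the length of the longest prefix of `pqq` that matches the current input suffix. Reaching D means `pqq` has been seen, and we stay there forever. Accept from D.
       p  q 
>  A   B  A 
   B   B  C 
   C   B  D 
 * D   D  D 
(> = start, * = accepting)

start=A accept=D A-p->B A-q->A B-p->B B-q->C C-p->B C-q->D D-p->D D-q->D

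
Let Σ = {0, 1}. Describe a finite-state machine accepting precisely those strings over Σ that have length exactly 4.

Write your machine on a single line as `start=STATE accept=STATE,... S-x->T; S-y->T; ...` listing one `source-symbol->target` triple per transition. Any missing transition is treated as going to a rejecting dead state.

We only need to distinguish lengths 0, 1, …, 4, and '>4'. Chain q0 → q1 → q2 → q3 → q4 → q5 on every symbol, with q5 looping. Accepting states: {q4}.
A 6-state machine:
        0   1  
>  q0   q1  q1 
   q1   q2  q2 
   q2   q3  q3 
   q3   q4  q4 
 * q4   q5  q5 
   q5   q5  q5 
(> = start, * = accepting)

start=q0; accept=q4; q0-0->q1; q0-1->q1; q1-0->q2; q1-1->q2; q2-0->q3; q2-1->q3; q3-0->q4; q3-1->q4; q4-0->q5; q4-1->q5; q5-0->q5; q5-1->q5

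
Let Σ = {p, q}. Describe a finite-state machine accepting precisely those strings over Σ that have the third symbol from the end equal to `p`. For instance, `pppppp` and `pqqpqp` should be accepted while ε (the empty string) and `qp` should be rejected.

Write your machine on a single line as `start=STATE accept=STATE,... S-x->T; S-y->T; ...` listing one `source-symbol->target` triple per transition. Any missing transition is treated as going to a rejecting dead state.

start=S0; accept=S7,S8,S9,S10; S0-p->S1; S0-q->S2; S1-p->S3; S1-q->S4; S2-p->S5; S2-q->S6; S3-p->S7; S3-q->S8; S4-p->S9; S4-q->S10; S5-p->S11; S5-q->S12; S6-p->S13; S6-q->S14; S7-p->S7; S7-q->S8; S8-p->S9; S8-q->S10; S9-p->S11; S9-q->S12; S10-p->S13; S10-q->S14; S11-p->S7; S11-q->S8; S12-p->S9; S12-q->S10; S13-p->S11; S13-q->S12; S14-p->S13; S14-q->S14

Because acceptance depends on a position counted from the end, the machine has to buffer the most recent 3 symbols. Make each state the string of the last up-to-3 symbols read; on input `x` shift the window left and append `x`. Accept when the buffered window has length 3 and begins with `p`.
With 15 states:
          p    q  
>  S0     S1   S2 
   S1     S3   S4 
   S2     S5   S6 
   S3     S7   S8 
   S4     S9  S10 
   S5    S11  S12 
   S6    S13  S14 
 * S7     S7   S8 
 * S8     S9  S10 
 * S9    S11  S12 
 * S10   S13  S14 
   S11    S7   S8 
   S12    S9  S10 
   S13   S11  S12 
   S14   S13  S14 
(> = start, * = accepting)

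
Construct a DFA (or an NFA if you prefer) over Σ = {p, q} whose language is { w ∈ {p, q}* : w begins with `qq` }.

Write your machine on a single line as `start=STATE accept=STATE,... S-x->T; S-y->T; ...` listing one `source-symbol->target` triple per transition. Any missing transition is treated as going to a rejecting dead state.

start=A; accept=C; A-p->D; A-q->B; B-p->D; B-q->C; C-p->C; C-q->C; D-p->D; D-q->D

Walk along `qq` while the input agrees: from A take `q` to B, and so on. Any deviation drops to the rejecting sink D. Once C is reached the prefix is confirmed and every continuation is accepted.
4 states suffice.
       p  q 
>  A   D  B 
   B   D  C 
 * C   C  C 
   D   D  D 
(> = start, * = accepting)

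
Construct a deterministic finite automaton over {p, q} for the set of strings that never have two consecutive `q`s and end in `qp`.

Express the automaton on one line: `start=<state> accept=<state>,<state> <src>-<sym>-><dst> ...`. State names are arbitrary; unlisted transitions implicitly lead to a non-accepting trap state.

start=A accept=C A-p->A A-q->B B-p->C B-q->D C-p->A C-q->B D-p->D D-q->D

Run two small machines in parallel and take their product. One (3 states) tracks partial matches of the forbidden pattern `qq`; the other (3 states) tracks how much of the suffix `qp` has currently been matched. Each combined state is a pair, one component from each; accept when both components accept. Minimizing collapses redundant product states.
4 states suffice.
       p  q 
>  A   A  B 
   B   C  D 
 * C   A  B 
   D   D  D 
(> = start, * = accepting)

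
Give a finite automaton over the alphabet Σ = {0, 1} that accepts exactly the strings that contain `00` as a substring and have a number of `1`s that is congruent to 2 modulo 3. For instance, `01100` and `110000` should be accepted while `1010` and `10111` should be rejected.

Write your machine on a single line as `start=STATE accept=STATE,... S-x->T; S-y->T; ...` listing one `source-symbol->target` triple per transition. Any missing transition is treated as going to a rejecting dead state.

start=S0; accept=S8; S0-0->S1; S0-1->S2; S1-0->S3; S1-1->S2; S2-0->S4; S2-1->S5; S3-0->S3; S3-1->S6; S4-0->S6; S4-1->S5; S5-0->S7; S5-1->S0; S6-0->S6; S6-1->S8; S7-0->S8; S7-1->S0; S8-0->S8; S8-1->S3

Build one automaton per condition and run them in lockstep. The first has 3 states tracking whether and how much of `00` has been seen; the second has 3 states tracking the count of `1`s modulo 3. A product state is a pair (one from each), accepting exactly when both do.
With 9 states:
        0   1  
>  S0   S1  S2 
   S1   S3  S2 
   S2   S4  S5 
   S3   S3  S6 
   S4   S6  S5 
   S5   S7  S0 
   S6   S6  S8 
   S7   S8  S0 
 * S8   S8  S3 
(> = start, * = accepting)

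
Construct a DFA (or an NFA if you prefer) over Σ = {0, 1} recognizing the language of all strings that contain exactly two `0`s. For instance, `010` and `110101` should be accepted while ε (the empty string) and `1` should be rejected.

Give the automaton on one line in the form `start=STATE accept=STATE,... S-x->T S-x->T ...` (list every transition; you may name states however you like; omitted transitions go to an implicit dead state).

start=s0 accept=s2 s0-0->s1 s0-1->s0 s1-0->s2 s1-1->s1 s2-0->s3 s2-1->s2 s3-0->s3 s3-1->s3

Count `0`s, saturating at 3: states s0 through s2 mean 0 through 2 `0`s seen; s3 means more than 2. Each `0` increments (capped at s3); other symbols loop. Accept from {s2}.
A 4-state machine:
        0   1  
>  s0   s1  s0 
   s1   s2  s1 
 * s2   s3  s2 
   s3   s3  s3 
(> = start, * = accepting)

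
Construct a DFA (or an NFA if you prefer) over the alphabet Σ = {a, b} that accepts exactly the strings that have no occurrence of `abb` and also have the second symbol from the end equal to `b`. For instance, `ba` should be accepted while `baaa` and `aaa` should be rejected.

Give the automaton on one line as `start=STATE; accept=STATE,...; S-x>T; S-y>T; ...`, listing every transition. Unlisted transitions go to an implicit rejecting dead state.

start=S0; accept=S5,S6; S0-a>S1; S0-b>S2; S1-a>S3; S1-b>S4; S2-a>S5; S2-b>S6; S3-a>S3; S3-b>S4; S4-a>S5; S4-b>S7; S5-a>S3; S5-b>S4; S6-a>S5; S6-b>S6; S7-a>S8; S7-b>S7; S8-a>S9; S8-b>S10; S9-a>S9; S9-b>S10; S10-a>S8; S10-b>S7

Build one automaton per condition and run them in lockstep. The first has 4 states tracking partial matches of the forbidden pattern `abb`; the second has 7 states tracking the last 2 symbols read. A product state is a pair (one from each), accepting exactly when both do.
11 states suffice.
          a    b  
>  S0     S1   S2 
   S1     S3   S4 
   S2     S5   S6 
   S3     S3   S4 
   S4     S5   S7 
 * S5     S3   S4 
 * S6     S5   S6 
   S7     S8   S7 
   S8     S9  S10 
   S9     S9  S10 
   S10    S8   S7 
(> = start, * = accepting)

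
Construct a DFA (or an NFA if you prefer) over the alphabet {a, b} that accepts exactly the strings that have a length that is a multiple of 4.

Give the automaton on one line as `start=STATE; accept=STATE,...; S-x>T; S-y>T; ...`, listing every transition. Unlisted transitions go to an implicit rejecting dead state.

start=s0; accept=s0; s0-a>s1; s0-b>s1; s1-a>s2; s1-b>s2; s2-a>s3; s2-b>s3; s3-a>s0; s3-b>s0

Only the length mod 4 matters, so use a 4-cycle: from any state, every input symbol moves to the next state, wrapping s3 back to s0. Mark s0 accepting.
4 states suffice.
        a   b  
>* s0   s1  s1 
   s1   s2  s2 
   s2   s3  s3 
   s3   s0  s0 
(> = start, * = accepting)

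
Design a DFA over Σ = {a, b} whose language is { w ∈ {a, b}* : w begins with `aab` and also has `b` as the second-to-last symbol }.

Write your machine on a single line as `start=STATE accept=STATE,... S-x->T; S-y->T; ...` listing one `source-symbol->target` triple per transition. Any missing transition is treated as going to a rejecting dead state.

start=s0; accept=s5,s6; s0-a->s1; s0-b->s2; s1-a->s3; s1-b->s2; s2-a->s2; s2-b->s2; s3-a->s2; s3-b->s4; s4-a->s5; s4-b->s6; s5-a->s7; s5-b->s4; s6-a->s5; s6-b->s6; s7-a->s7; s7-b->s4

Run two small machines in parallel and take their product. The first has 5 states tracking whether the input so far still matches the prefix `aab`; the second has 7 states tracking the last 2 symbols read. A product state is a pair (one from each), accepting exactly when both do. Equivalent product states are then merged.
With 8 states:
        a   b  
>  s0   s1  s2 
   s1   s3  s2 
   s2   s2  s2 
   s3   s2  s4 
   s4   s5  s6 
 * s5   s7  s4 
 * s6   s5  s6 
   s7   s7  s4 
(> = start, * = accepting)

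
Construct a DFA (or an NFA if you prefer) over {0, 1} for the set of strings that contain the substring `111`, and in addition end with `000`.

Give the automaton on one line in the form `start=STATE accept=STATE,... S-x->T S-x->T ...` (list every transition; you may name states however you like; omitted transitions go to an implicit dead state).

Run two small machines in parallel and take their product. One (4 states) tracks whether and how much of `111` has been seen; the other (4 states) tracks how much of the suffix `000` has currently been matched. Each combined state is a pair, one component from each; accept when both components accept.
        0   1  
>  q0   q1  q2 
   q1   q3  q2 
   q2   q1  q4 
   q3   q5  q2 
   q4   q1  q6 
   q5   q5  q2 
   q6   q7  q6 
   q7   q8  q6 
   q8   q9  q6 
 * q9   q9  q6 
(> = start, * = accepting)

start=q0 accept=q9 q0-0->q1 q0-1->q2 q1-0->q3 q1-1->q2 q2-0->q1 q2-1->q4 q3-0->q5 q3-1->q2 q4-0->q1 q4-1->q6 q5-0->q5 q5-1->q2 q6-0->q7 q6-1->q6 q7-0->q8 q7-1->q6 q8-0->q9 q8-1->q6 q9-0->q9 q9-1->q6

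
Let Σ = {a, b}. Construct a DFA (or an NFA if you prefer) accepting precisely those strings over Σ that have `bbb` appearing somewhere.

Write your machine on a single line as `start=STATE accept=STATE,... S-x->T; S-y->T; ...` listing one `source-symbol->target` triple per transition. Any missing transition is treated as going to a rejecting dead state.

start=q0; accept=q3; q0-a->q0; q0-b->q1; q1-a->q0; q1-b->q2; q2-a->q0; q2-b->q3; q3-a->q3; q3-b->q3

Track how much of `bbb` has been matched so far: state q0 is no progress, q3 is the absorbing accept state reached once `bbb` has occurred. Intermediate states record partial matches; on a mismatch, fall back to the longest reusable overlap.
        a   b  
>  q0   q0  q1 
   q1   q0  q2 
   q2   q0  q3 
 * q3   q3  q3 
(> = start, * = accepting)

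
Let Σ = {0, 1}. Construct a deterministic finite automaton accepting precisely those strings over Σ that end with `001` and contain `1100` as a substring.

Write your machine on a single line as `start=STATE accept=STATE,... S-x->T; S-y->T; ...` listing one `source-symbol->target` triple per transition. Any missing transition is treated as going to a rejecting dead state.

Build one automaton per condition and run them in lockstep. The first has 4 states tracking how much of the suffix `001` has currently been matched; the second has 5 states tracking whether and how much of `1100` has been seen. A product state is a pair (one from each), accepting exactly when both do. Equivalent product states are then merged.
An 8-state machine:
        0   1  
>  s0   s0  s1 
   s1   s0  s2 
   s2   s3  s2 
   s3   s4  s1 
   s4   s4  s5 
 * s5   s6  s7 
   s6   s4  s7 
   s7   s6  s7 
(> = start, * = accepting)

start=s0; accept=s5; s0-0->s0; s0-1->s1; s1-0->s0; s1-1->s2; s2-0->s3; s2-1->s2; s3-0->s4; s3-1->s1; s4-0->s4; s4-1->s5; s5-0->s6; s5-1->s7; s6-0->s4; s6-1->s7; s7-0->s6; s7-1->s7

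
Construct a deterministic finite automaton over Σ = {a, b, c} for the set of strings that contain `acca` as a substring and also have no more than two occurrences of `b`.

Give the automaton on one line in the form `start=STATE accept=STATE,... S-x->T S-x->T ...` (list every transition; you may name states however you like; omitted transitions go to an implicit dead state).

Run two small machines in parallel and take their product. The first has 5 states tracking whether and how much of `acca` has been seen; the second has 4 states tracking the count of `b`s, saturating at 3. A product state is a pair (one from each), accepting exactly when both do.
20 states suffice.
          a    b    c  
>  q0     q1   q2   q0 
   q1     q1   q2   q3 
   q2     q4   q5   q2 
   q3     q1   q2   q6 
   q4     q4   q5   q7 
   q5     q8   q9   q5 
   q6    q10   q2   q0 
   q7     q4   q5  q11 
   q8     q8   q9  q12 
   q9    q13   q9   q9 
 * q10   q10  q14  q10 
   q11   q14   q5   q2 
   q12    q8   q9  q15 
   q13   q13   q9  q16 
 * q14   q14  q17  q14 
   q15   q17   q9   q5 
   q16   q13   q9  q18 
 * q17   q17  q19  q17 
   q18   q19   q9   q9 
   q19   q19  q19  q19 
(> = start, * = accepting)

start=q0 accept=q10,q14,q17 q0-a->q1 q0-b->q2 q0-c->q0 q1-a->q1 q1-b->q2 q1-c->q3 q2-a->q4 q2-b->q5 q2-c->q2 q3-a->q1 q3-b->q2 q3-c->q6 q4-a->q4 q4-b->q5 q4-c->q7 q5-a->q8 q5-b->q9 q5-c->q5 q6-a->q10 q6-b->q2 q6-c->q0 q7-a->q4 q7-b->q5 q7-c->q11 q8-a->q8 q8-b->q9 q8-c->q12 q9-a->q13 q9-b->q9 q9-c->q9 q10-a->q10 q10-b->q14 q10-c->q10 q11-a->q14 q11-b->q5 q11-c->q2 q12-a->q8 q12-b->q9 q12-c->q15 q13-a->q13 q13-b->q9 q13-c->q16 q14-a->q14 q14-b->q17 q14-c->q14 q15-a->q17 q15-b->q9 q15-c->q5 q16-a->q13 q16-b->q9 q16-c->q18 q17-a->q17 q17-b->q19 q17-c->q17 q18-a->q19 q18-b->q9 q18-c->q9 q19-a->q19 q19-b->q19 q19-c->q19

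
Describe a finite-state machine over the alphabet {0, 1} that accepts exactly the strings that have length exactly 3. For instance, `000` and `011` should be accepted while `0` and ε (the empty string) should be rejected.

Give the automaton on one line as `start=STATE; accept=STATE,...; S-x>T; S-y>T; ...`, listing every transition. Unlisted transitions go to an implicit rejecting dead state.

Count input length up to 4: every symbol moves from s0 toward s4, which means 'more than 3' and absorbs. Accept from {s3}.
With 5 states:
        0   1  
>  s0   s1  s1 
   s1   s2  s2 
   s2   s3  s3 
 * s3   s4  s4 
   s4   s4  s4 
(> = start, * = accepting)

start=s0; accept=s3; s0-0>s1; s0-1>s1; s1-0>s2; s1-1>s2; s2-0>s3; s2-1>s3; s3-0>s4; s3-1>s4; s4-0>s4; s4-1>s4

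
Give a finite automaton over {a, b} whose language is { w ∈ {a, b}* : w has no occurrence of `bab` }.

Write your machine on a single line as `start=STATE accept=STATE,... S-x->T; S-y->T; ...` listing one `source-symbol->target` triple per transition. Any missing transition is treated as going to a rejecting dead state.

start=s0; accept=s0,s1,s2; s0-a->s0; s0-b->s1; s1-a->s2; s1-b->s1; s2-a->s0; s2-b->s3; s3-a->s3; s3-b->s3

This is the complement of 'contains `bab`'. Use the same substring-matching states — s0 through s3 holding how much of `bab` has just been matched — but flip the accepting set: everything except the trap s3 accepts.
With 4 states:
        a   b  
>* s0   s0  s1 
 * s1   s2  s1 
 * s2   s0  s3 
   s3   s3  s3 
(> = start, * = accepting)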